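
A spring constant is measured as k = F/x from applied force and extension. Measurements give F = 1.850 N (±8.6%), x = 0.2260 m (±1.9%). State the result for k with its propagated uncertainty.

k is a product of powers, so relative uncertainties combine in quadrature:
  (1·δF/F)² = (1×0.0860)² = 0.00740;  (-1·δx/x)² = (-1×0.0190)² = 0.000361
δk/k = √(0.00776) = 0.0881
k = 8.186 N/m, so δk = 0.0881 × 8.186 = 0.721 N/m.

8.186 ± 0.721 N/m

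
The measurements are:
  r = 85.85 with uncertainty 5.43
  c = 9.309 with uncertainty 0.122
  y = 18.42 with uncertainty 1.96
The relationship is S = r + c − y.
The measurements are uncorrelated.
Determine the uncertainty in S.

5.77

Each term contributes (cᵢ δxᵢ)² to (δS)²:
  (δr)² = 29.5;  (δc)² = 0.0149;  (δy)² = 3.84
δS = √(33.3) = 5.77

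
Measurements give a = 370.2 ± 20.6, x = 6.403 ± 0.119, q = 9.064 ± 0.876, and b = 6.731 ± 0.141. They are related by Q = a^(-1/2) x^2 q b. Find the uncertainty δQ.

Relative error in a monomial: (δQ/Q)² = Σ (nᵢ · δxᵢ/xᵢ)².
  (−½·δa/a)² = (-0.5×0.0556)² = 0.000774;  (2·δx/x)² = (2×0.0186)² = 0.00138;  (1·δq/q)² = (1×0.0966)² = 0.00934;  (1·δb/b)² = (1×0.0209)² = 0.000439
δQ/Q = √(0.0119) = 0.109
Q = 130.0, so δQ = 0.109 × 130.0 = 14.2.

14.2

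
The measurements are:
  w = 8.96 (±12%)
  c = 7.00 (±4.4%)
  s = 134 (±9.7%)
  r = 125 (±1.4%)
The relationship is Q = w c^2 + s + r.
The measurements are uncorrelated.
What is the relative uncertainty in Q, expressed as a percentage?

9.55%

Let p = w·c^2 = 439. δp/p = √((1·δw/w)² + (2·δc/c)²) = √(0.0144 + 0.00774) = 0.149, so δp = 65.3.
Q = p + s + r: δQ = √(δp² + δs² + δr²) = √(4270 + 169 + 3.06) = 66.6
Q = 698, so δQ/Q = 66.6/698 = 0.0955.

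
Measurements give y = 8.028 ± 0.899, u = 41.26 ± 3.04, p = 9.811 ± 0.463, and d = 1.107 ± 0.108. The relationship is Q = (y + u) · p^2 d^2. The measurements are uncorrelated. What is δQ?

Let w = y + u = 49.29. δw = √(δy² + δu²) = √(0.808 + 9.24) = 3.17, so δw/w = 0.0643.
Q is then a monomial in w, p, d:
δQ/Q = √((δw/w)² + (2·δp/p)² + (2·δd/d)²) = √(0.00414 + 0.00891 + 0.0381) = 0.226
Q = 5814, so δQ = 0.226 × 5814 = 1310.

1310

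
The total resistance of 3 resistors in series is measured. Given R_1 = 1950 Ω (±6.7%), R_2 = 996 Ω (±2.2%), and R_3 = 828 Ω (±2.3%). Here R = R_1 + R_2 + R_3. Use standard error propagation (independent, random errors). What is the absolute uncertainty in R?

R is a linear combination, so absolute uncertainties add in quadrature:
  (δR_1)² = 17100;  (δR_2)² = 480;  (δR_3)² = 363
δR = √(17900) = 134 Ω

134 Ω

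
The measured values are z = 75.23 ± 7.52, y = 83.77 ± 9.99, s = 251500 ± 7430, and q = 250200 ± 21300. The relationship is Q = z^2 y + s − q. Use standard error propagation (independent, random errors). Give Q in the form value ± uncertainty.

Let p = z^2·y = 474100. δp/p = √((2·δz/z)² + (1·δy/y)²) = √(0.0400 + 0.0142) = 0.233, so δp = 1.1e+05.
Q = p + s − q: δQ = √(δp² + δs² + δq²) = √(1.22e+10 + 5.52e+07 + 4.54e+08) = 1.13e+05
Q = 475400.

(4.754 ± 1.13) × 10^5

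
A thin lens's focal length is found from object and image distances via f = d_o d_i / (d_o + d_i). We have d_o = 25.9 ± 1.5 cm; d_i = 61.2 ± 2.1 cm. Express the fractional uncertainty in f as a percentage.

4.20%

∂f/∂d_o = (d_i/(d_o+d_i))² = 0.494;  ∂f/∂d_i = (d_o/(d_o+d_i))² = 0.0884
δf = √((∂f/∂d_o · δd_o)² + (∂f/∂d_i · δd_i)²) = √(0.548 + 0.0345) = 0.763 cm
f = 18.2 cm, so δf/f = 0.763/18.2 = 0.0420.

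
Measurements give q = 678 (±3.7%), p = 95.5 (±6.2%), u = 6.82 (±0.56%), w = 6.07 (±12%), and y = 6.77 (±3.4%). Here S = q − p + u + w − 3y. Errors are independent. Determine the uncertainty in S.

25.8

Sums and differences: (δS)² = Σ (cᵢ δxᵢ)².
  (δq)² = 629;  (δp)² = 35.1;  (δu)² = 0.00146;  (δw)² = 0.531;  (3·δy)² = 0.477
δS = √(665) = 25.8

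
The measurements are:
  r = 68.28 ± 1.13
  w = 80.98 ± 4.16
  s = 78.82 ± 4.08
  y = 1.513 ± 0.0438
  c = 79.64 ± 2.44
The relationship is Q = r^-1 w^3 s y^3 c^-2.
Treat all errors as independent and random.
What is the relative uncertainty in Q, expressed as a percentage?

Each factor contributes (exponent × relative error)² to (δQ/Q)²:
  (-1·δr/r)² = (-1×0.0165)² = 0.000274;  (3·δw/w)² = (3×0.0514)² = 0.0238;  (1·δs/s)² = (1×0.0518)² = 0.00268;  (3·δy/y)² = (3×0.0289)² = 0.00754;  (-2·δc/c)² = (-2×0.0306)² = 0.00375
δQ/Q = √(0.0380) = 0.195

19.5%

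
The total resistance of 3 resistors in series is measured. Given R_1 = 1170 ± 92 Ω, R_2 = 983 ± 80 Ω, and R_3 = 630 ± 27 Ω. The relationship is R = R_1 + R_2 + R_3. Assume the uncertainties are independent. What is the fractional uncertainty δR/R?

Sums and differences: (δR)² = Σ (cᵢ δxᵢ)².
  (δR_1)² = 8460;  (δR_2)² = 6400;  (δR_3)² = 729
δR = √(15600) = 125 Ω
R = 2780 Ω, so δR/R = 125/2780 = 0.0449.

0.0449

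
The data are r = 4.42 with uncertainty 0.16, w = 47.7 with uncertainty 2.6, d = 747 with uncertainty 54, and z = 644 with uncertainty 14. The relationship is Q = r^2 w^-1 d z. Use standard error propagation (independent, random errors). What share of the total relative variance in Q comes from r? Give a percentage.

37.7%

(δQ/Q)² = (2·δr/r)² + (-1·δw/w)² + (1·δd/d)² + (1·δz/z)²
  r term: (2×0.0362)² = 0.00524
  w term: (-1×0.0545)² = 0.00297
  d term: (1×0.0723)² = 0.00523
  z term: (1×0.0217)² = 0.000473
Total = 0.0139. Share from r = 0.00524/0.0139 = 0.377.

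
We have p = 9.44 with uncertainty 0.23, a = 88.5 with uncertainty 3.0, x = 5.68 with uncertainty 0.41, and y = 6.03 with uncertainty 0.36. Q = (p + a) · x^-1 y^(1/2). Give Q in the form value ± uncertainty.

42.3 ± 3.55

Let u = p + a = 97.9. δu = √(δp² + δa²) = √(0.0529 + 9.00) = 3.01, so δu/u = 0.0307.
Q is then a monomial in u, x, y:
δQ/Q = √((δu/u)² + (-1·δx/x)² + (½·δy/y)²) = √(0.000944 + 0.00521 + 0.000891) = 0.0839
Q = 42.3, so δQ = 0.0839 × 42.3 = 3.55.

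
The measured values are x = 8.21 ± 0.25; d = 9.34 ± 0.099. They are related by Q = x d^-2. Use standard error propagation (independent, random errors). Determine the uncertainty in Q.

0.00349

Each factor contributes (exponent × relative error)² to (δQ/Q)²:
  (1·δx/x)² = (1×0.0305)² = 0.000927;  (-2·δd/d)² = (-2×0.0106)² = 0.000449
δQ/Q = √(0.00138) = 0.0371
Q = 0.0941, so δQ = 0.0371 × 0.0941 = 0.00349.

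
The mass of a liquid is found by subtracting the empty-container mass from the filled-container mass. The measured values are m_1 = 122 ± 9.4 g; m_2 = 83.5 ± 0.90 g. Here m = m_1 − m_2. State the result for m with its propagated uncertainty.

38.5 ± 9.44 g

For a sum/difference, combine absolute errors in quadrature:
  (δm_1)² = 88.4;  (δm_2)² = 0.810
δm = √(89.2) = 9.44 g
m = 38.5 g.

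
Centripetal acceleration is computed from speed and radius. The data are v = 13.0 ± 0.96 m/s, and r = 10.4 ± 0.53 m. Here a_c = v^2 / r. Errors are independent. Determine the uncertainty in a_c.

2.54 m/s^2

Since a_c is a product/quotient, work with relative uncertainties:
  (2·δv/v)² = (2×0.0738)² = 0.0218;  (-1·δr/r)² = (-1×0.0510)² = 0.00260
δa_c/a_c = √(0.0244) = 0.156
a_c = 16.2 m/s^2, so δa_c = 0.156 × 16.2 = 2.54 m/s^2.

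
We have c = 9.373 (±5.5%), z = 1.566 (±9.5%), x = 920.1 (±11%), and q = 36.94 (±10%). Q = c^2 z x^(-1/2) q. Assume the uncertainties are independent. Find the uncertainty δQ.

31.0

Relative error in a monomial: (δQ/Q)² = Σ (nᵢ · δxᵢ/xᵢ)².
  (2·δc/c)² = (2×0.0550)² = 0.0121;  (1·δz/z)² = (1×0.0950)² = 0.00903;  (−½·δx/x)² = (-0.5×0.110)² = 0.00302;  (1·δq/q)² = (1×0.100)² = 0.0100
δQ/Q = √(0.0341) = 0.185
Q = 167.5, so δQ = 0.185 × 167.5 = 31.0.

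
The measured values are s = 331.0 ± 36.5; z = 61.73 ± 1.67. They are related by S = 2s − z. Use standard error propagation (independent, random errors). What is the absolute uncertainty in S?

73.0

S is a linear combination, so absolute uncertainties add in quadrature:
  (2·δs)² = 5330;  (δz)² = 2.79
δS = √(5330) = 73.0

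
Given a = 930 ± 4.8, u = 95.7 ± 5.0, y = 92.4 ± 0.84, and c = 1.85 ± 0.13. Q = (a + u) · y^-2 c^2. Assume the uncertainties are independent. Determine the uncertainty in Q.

0.0583

Let w = a + u = 1030. δw = √(δa² + δu²) = √(23.0 + 25.0) = 6.93, so δw/w = 0.00676.
Q is then a monomial in w, y, c:
δQ/Q = √((δw/w)² + (-2·δy/y)² + (2·δc/c)²) = √(4.57e-05 + 0.000331 + 0.0198) = 0.142
Q = 0.411, so δQ = 0.142 × 0.411 = 0.0583.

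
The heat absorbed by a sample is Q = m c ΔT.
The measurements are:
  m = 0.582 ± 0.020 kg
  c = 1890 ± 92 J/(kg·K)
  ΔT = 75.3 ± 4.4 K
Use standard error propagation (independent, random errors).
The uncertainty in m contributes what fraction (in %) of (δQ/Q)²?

(δQ/Q)² = (1·δm/m)² + (1·δc/c)² + (1·δΔT/ΔT)²
  m term: (1×0.0344)² = 0.00118
  c term: (1×0.0487)² = 0.00237
  ΔT term: (1×0.0584)² = 0.00341
Total = 0.00696. Share from m = 0.00118/0.00696 = 0.170.

17.0%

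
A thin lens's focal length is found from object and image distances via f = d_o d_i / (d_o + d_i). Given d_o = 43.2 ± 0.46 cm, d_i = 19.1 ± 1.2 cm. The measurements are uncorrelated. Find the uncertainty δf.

0.579 cm

∂f/∂d_o = (d_i/(d_o+d_i))² = 0.0940;  ∂f/∂d_i = (d_o/(d_o+d_i))² = 0.481
δf = √((∂f/∂d_o · δd_o)² + (∂f/∂d_i · δd_i)²) = √(0.00187 + 0.333) = 0.579 cm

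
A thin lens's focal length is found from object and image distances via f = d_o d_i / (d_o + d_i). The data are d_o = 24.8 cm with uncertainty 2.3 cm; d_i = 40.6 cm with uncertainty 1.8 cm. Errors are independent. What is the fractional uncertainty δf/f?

∂f/∂d_o = (d_i/(d_o+d_i))² = 0.385;  ∂f/∂d_i = (d_o/(d_o+d_i))² = 0.144
δf = √((∂f/∂d_o · δd_o)² + (∂f/∂d_i · δd_i)²) = √(0.786 + 0.0670) = 0.923 cm
f = 15.4 cm, so δf/f = 0.923/15.4 = 0.0600.

0.0600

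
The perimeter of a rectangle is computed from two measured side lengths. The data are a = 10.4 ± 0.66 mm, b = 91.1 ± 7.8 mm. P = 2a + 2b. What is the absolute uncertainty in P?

Each term contributes (cᵢ δxᵢ)² to (δP)²:
  (2·δa)² = 1.74;  (2·δb)² = 243
δP = √(245) = 15.7 mm

15.7 mm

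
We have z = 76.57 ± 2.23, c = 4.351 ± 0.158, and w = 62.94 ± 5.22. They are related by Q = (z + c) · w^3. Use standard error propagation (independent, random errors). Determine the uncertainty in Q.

Let u = z + c = 80.92. δu = √(δz² + δc²) = √(4.97 + 0.0250) = 2.24, so δu/u = 0.0276.
Q is then a monomial in u, w:
δQ/Q = √((δu/u)² + (3·δw/w)²) = √(0.000763 + 0.0619) = 0.250
Q = 2.018e+07, so δQ = 0.250 × 2.018e+07 = 5.05e+06.

5.05e+06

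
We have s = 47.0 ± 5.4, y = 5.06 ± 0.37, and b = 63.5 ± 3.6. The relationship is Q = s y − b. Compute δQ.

Let p = s·y = 238. δp/p = √((1·δs/s)² + (1·δy/y)²) = √(0.0132 + 0.00535) = 0.136, so δp = 32.4.
Q = p − b: δQ = √(δp² + δb²) = √(1050 + 13.0) = 32.6

32.6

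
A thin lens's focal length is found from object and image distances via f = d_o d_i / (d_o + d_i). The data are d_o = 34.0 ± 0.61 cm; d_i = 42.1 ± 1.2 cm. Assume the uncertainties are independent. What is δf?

0.304 cm

∂f/∂d_o = (d_i/(d_o+d_i))² = 0.306;  ∂f/∂d_i = (d_o/(d_o+d_i))² = 0.200
δf = √((∂f/∂d_o · δd_o)² + (∂f/∂d_i · δd_i)²) = √(0.0349 + 0.0574) = 0.304 cm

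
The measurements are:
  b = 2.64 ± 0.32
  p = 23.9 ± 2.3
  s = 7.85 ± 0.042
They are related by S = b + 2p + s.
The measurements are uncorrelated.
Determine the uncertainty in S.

4.61

Each term contributes (cᵢ δxᵢ)² to (δS)²:
  (δb)² = 0.102;  (2·δp)² = 21.2;  (δs)² = 0.00176
δS = √(21.3) = 4.61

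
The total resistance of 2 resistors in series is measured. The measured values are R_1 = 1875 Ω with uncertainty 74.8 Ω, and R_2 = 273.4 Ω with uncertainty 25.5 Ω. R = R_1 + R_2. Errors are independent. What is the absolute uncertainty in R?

79.0 Ω

R is a linear combination, so absolute uncertainties add in quadrature:
  (δR_1)² = 5600;  (δR_2)² = 650
δR = √(6250) = 79.0 Ω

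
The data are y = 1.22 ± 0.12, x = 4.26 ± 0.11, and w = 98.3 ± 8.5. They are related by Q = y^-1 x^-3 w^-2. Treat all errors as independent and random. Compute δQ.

Relative error in a monomial: (δQ/Q)² = Σ (nᵢ · δxᵢ/xᵢ)².
  (-1·δy/y)² = (-1×0.0984)² = 0.00967;  (-3·δx/x)² = (-3×0.0258)² = 0.00600;  (-2·δw/w)² = (-2×0.0865)² = 0.0299
δQ/Q = √(0.0456) = 0.214
Q = 1.1e-06, so δQ = 0.214 × 1.1e-06 = 2.34e-07.

2.34e-07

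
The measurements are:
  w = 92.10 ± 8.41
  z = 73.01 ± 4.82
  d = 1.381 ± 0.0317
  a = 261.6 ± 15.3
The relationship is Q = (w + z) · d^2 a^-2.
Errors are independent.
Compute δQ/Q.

0.139

Let u = w + z = 165.1. δu = √(δw² + δz²) = √(70.7 + 23.2) = 9.69, so δu/u = 0.0587.
Q is then a monomial in u, d, a:
δQ/Q = √((δu/u)² + (2·δd/d)² + (-2·δa/a)²) = √(0.00345 + 0.00211 + 0.0137) = 0.139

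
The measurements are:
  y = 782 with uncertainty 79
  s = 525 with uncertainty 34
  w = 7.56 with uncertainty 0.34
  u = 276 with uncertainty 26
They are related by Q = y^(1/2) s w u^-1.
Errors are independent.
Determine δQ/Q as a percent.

13.3%

Each factor contributes (exponent × relative error)² to (δQ/Q)²:
  (½·δy/y)² = (0.5×0.101)² = 0.00255;  (1·δs/s)² = (1×0.0648)² = 0.00419;  (1·δw/w)² = (1×0.0450)² = 0.00202;  (-1·δu/u)² = (-1×0.0942)² = 0.00887
δQ/Q = √(0.0176) = 0.133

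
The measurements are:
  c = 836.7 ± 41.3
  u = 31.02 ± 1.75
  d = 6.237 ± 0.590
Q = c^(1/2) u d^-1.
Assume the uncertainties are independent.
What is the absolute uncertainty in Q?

Q is a product of powers, so relative uncertainties combine in quadrature:
  (½·δc/c)² = (0.5×0.0494)² = 0.000609;  (1·δu/u)² = (1×0.0564)² = 0.00318;  (-1·δd/d)² = (-1×0.0946)² = 0.00895
δQ/Q = √(0.0127) = 0.113
Q = 143.9, so δQ = 0.113 × 143.9 = 16.2.

16.2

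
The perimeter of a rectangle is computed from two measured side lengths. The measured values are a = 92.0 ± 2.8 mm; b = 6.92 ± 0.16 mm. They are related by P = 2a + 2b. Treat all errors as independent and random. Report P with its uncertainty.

Each term contributes (cᵢ δxᵢ)² to (δP)²:
  (2·δa)² = 31.4;  (2·δb)² = 0.102
δP = √(31.5) = 5.61 mm
P = 198 mm.

198 ± 5.61 mm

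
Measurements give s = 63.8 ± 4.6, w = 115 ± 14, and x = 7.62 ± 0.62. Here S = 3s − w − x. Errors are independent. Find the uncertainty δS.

19.7

Sums and differences: (δS)² = Σ (cᵢ δxᵢ)².
  (3·δs)² = 190;  (δw)² = 196;  (δx)² = 0.384
δS = √(387) = 19.7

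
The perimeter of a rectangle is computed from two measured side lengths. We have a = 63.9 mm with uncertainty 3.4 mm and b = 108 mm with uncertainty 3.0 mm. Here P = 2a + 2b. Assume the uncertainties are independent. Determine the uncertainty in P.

For a sum/difference, combine absolute errors in quadrature:
  (2·δa)² = 46.2;  (2·δb)² = 36.0
δP = √(82.2) = 9.07 mm

9.07 mm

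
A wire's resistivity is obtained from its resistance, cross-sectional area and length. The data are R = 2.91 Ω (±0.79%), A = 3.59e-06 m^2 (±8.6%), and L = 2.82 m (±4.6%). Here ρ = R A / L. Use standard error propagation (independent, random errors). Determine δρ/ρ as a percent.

9.78%

Products/powers → add relative errors in quadrature, weighted by exponent:
  (1·δR/R)² = (1×0.00790)² = 6.24e-05;  (1·δA/A)² = (1×0.0860)² = 0.00740;  (-1·δL/L)² = (-1×0.0460)² = 0.00212
δρ/ρ = √(0.00957) = 0.0978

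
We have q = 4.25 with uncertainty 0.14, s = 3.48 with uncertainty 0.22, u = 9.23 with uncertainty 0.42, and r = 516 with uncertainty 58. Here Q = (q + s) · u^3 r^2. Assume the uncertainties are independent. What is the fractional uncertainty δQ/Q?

0.265

Let w = q + s = 7.73. δw = √(δq² + δs²) = √(0.0196 + 0.0484) = 0.261, so δw/w = 0.0337.
Q is then a monomial in w, u, r:
δQ/Q = √((δw/w)² + (3·δu/u)² + (2·δr/r)²) = √(0.00114 + 0.0186 + 0.0505) = 0.265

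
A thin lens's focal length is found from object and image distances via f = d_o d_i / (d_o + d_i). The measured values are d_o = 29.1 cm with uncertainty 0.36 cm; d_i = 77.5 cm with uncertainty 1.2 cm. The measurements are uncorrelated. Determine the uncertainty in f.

0.210 cm

∂f/∂d_o = (d_i/(d_o+d_i))² = 0.529;  ∂f/∂d_i = (d_o/(d_o+d_i))² = 0.0745
δf = √((∂f/∂d_o · δd_o)² + (∂f/∂d_i · δd_i)²) = √(0.0362 + 0.00800) = 0.210 cm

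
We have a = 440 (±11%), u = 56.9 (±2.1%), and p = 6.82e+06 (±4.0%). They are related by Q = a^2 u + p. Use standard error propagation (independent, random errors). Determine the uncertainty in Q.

2.45e+06

Let w = a^2·u = 1.1e+07. δw/w = √((2·δa/a)² + (1·δu/u)²) = √(0.0484 + 0.000441) = 0.221, so δw = 2.43e+06.
Q = w + p: δQ = √(δw² + δp²) = √(5.93e+12 + 7.44e+10) = 2.45e+06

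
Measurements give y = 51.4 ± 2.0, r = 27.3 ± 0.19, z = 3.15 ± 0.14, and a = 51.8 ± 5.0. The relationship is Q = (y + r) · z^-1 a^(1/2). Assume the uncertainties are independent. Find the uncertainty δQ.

Let u = y + r = 78.7. δu = √(δy² + δr²) = √(4.00 + 0.0361) = 2.01, so δu/u = 0.0255.
Q is then a monomial in u, z, a:
δQ/Q = √((δu/u)² + (-1·δz/z)² + (½·δa/a)²) = √(0.000652 + 0.00198 + 0.00233) = 0.0704
Q = 180, so δQ = 0.0704 × 180 = 12.7.

12.7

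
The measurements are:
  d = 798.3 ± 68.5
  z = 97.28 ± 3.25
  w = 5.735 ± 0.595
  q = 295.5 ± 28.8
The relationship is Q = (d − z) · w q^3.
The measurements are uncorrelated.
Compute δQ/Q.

Let u = d − z = 701.0. δu = √(δd² + δz²) = √(4690 + 10.6) = 68.6, so δu/u = 0.0978.
Q is then a monomial in u, w, q:
δQ/Q = √((δu/u)² + (1·δw/w)² + (3·δq/q)²) = √(0.00957 + 0.0108 + 0.0855) = 0.325

0.325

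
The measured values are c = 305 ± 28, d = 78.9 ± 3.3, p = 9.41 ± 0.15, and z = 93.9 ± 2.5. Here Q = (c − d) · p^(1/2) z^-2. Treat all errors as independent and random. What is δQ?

Let u = c − d = 226. δu = √(δc² + δd²) = √(784 + 10.9) = 28.2, so δu/u = 0.125.
Q is then a monomial in u, p, z:
δQ/Q = √((δu/u)² + (½·δp/p)² + (-2·δz/z)²) = √(0.0155 + 6.35e-05 + 0.00284) = 0.136
Q = 0.0787, so δQ = 0.136 × 0.0787 = 0.0107.

0.0107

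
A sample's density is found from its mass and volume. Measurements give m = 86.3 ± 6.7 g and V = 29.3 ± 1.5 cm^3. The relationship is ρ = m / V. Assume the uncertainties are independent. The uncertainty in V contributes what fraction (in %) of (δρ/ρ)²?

30.3%

(δρ/ρ)² = (1·δm/m)² + (-1·δV/V)²
  m term: (1×0.0776)² = 0.00603
  V term: (-1×0.0512)² = 0.00262
Total = 0.00865. Share from V = 0.00262/0.00865 = 0.303.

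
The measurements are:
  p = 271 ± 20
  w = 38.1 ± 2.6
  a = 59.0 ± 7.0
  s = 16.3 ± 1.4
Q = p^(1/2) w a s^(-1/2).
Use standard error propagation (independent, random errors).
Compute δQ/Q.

0.148

Q is a product of powers, so relative uncertainties combine in quadrature:
  (½·δp/p)² = (0.5×0.0738)² = 0.00136;  (1·δw/w)² = (1×0.0682)² = 0.00466;  (1·δa/a)² = (1×0.119)² = 0.0141;  (−½·δs/s)² = (-0.5×0.0859)² = 0.00184
δQ/Q = √(0.0219) = 0.148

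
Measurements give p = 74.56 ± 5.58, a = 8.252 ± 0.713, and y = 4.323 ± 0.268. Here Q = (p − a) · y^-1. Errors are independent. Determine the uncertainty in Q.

1.61

Let u = p − a = 66.31. δu = √(δp² + δa²) = √(31.1 + 0.508) = 5.63, so δu/u = 0.0848.
Q is then a monomial in u, y:
δQ/Q = √((δu/u)² + (-1·δy/y)²) = √(0.00720 + 0.00384) = 0.105
Q = 15.34, so δQ = 0.105 × 15.34 = 1.61.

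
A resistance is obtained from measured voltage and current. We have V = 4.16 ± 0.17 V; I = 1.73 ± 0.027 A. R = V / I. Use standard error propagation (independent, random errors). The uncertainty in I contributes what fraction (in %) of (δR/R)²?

12.7%

(δR/R)² = (1·δV/V)² + (-1·δI/I)²
  V term: (1×0.0409)² = 0.00167
  I term: (-1×0.0156)² = 0.000244
Total = 0.00191. Share from I = 0.000244/0.00191 = 0.127.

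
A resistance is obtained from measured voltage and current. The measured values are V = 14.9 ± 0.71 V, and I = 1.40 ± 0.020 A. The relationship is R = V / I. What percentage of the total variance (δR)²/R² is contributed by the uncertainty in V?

91.8%

(δR/R)² = (1·δV/V)² + (-1·δI/I)²
  V term: (1×0.0477)² = 0.00227
  I term: (-1×0.0143)² = 0.000204
Total = 0.00247. Share from V = 0.00227/0.00247 = 0.918.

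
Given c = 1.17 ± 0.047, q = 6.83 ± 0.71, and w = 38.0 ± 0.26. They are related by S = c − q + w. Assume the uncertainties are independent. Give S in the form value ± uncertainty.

32.3 ± 0.758

Absolute uncertainties add in quadrature for a linear combination:
  (δc)² = 0.00221;  (δq)² = 0.504;  (δw)² = 0.0676
δS = √(0.574) = 0.758
S = 32.3.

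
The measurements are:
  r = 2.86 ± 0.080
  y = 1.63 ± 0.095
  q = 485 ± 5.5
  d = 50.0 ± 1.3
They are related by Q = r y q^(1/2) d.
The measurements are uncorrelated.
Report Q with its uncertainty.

Since Q is a product/quotient, work with relative uncertainties:
  (1·δr/r)² = (1×0.0280)² = 0.000782;  (1·δy/y)² = (1×0.0583)² = 0.00340;  (½·δq/q)² = (0.5×0.0113)² = 3.22e-05;  (1·δd/d)² = (1×0.0260)² = 0.000676
δQ/Q = √(0.00489) = 0.0699
Q = 5130, so δQ = 0.0699 × 5130 = 359.

5130 ± 359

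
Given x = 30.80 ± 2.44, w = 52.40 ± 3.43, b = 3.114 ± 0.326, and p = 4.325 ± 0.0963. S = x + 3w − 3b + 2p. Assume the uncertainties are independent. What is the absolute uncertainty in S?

S is a linear combination, so absolute uncertainties add in quadrature:
  (δx)² = 5.95;  (3·δw)² = 106;  (3·δb)² = 0.956;  (2·δp)² = 0.0371
δS = √(113) = 10.6

10.6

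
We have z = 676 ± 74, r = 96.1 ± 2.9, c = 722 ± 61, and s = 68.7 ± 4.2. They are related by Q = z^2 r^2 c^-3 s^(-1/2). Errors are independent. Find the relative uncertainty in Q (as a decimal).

0.342

For a monomial Q ∝ z^2, r^2, c^-3, s^(-1/2), fractional errors add in quadrature:
  (2·δz/z)² = (2×0.109)² = 0.0479;  (2·δr/r)² = (2×0.0302)² = 0.00364;  (-3·δc/c)² = (-3×0.0845)² = 0.0642;  (−½·δs/s)² = (-0.5×0.0611)² = 0.000934
δQ/Q = √(0.117) = 0.342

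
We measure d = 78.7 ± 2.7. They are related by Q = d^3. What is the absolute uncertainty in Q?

For a monomial Q ∝ d^3, fractional errors add in quadrature:
  (3·δd/d)² = (3×0.0343)² = 0.0106
δQ/Q = √(0.0106) = 0.103
Q = 4.87e+05, so δQ = 0.103 × 4.87e+05 = 50200.

50200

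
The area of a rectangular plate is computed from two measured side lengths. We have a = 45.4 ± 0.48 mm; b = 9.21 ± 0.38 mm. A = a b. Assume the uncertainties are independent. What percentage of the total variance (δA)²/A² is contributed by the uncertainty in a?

6.16%

(δA/A)² = (1·δa/a)² + (1·δb/b)²
  a term: (1×0.0106)² = 0.000112
  b term: (1×0.0413)² = 0.00170
Total = 0.00181. Share from a = 0.000112/0.00181 = 0.0616.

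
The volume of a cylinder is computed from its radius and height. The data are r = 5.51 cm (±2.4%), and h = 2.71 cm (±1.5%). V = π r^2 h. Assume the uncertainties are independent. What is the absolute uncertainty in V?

13.0 cm^3

Since V is a product/quotient, work with relative uncertainties:
  (2·δr/r)² = (2×0.0240)² = 0.00230;  (1·δh/h)² = (1×0.0150)² = 0.000225
δV/V = √(0.00253) = 0.0503
V = 258 cm^3, so δV = 0.0503 × 258 = 13.0 cm^3.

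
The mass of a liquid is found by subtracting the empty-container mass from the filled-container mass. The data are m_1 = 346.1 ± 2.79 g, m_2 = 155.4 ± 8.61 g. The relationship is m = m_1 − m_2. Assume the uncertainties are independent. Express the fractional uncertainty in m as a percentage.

m is a linear combination, so absolute uncertainties add in quadrature:
  (δm_1)² = 7.78;  (δm_2)² = 74.1
δm = √(81.9) = 9.05 g
m = 190.7 g, so δm/m = 9.05/190.7 = 0.0475.

4.75%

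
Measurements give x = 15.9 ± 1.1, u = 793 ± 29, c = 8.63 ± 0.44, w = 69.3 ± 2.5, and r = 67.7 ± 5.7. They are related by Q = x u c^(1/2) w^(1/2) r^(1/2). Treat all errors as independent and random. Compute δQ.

2.39e+05

Relative error in a monomial: (δQ/Q)² = Σ (nᵢ · δxᵢ/xᵢ)².
  (1·δx/x)² = (1×0.0692)² = 0.00479;  (1·δu/u)² = (1×0.0366)² = 0.00134;  (½·δc/c)² = (0.5×0.0510)² = 0.000650;  (½·δw/w)² = (0.5×0.0361)² = 0.000325;  (½·δr/r)² = (0.5×0.0842)² = 0.00177
δQ/Q = √(0.00887) = 0.0942
Q = 2.54e+06, so δQ = 0.0942 × 2.54e+06 = 2.39e+05.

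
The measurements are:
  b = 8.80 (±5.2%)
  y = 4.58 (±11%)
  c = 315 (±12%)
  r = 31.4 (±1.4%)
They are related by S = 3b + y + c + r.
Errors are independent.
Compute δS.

37.8

Absolute uncertainties add in quadrature for a linear combination:
  (3·δb)² = 1.88;  (δy)² = 0.254;  (δc)² = 1430;  (δr)² = 0.193
δS = √(1430) = 37.8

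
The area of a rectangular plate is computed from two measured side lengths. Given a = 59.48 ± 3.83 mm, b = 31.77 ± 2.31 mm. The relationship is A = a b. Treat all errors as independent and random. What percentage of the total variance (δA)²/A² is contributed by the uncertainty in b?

56.0%

(δA/A)² = (1·δa/a)² + (1·δb/b)²
  a term: (1×0.0644)² = 0.00415
  b term: (1×0.0727)² = 0.00529
Total = 0.00943. Share from b = 0.00529/0.00943 = 0.560.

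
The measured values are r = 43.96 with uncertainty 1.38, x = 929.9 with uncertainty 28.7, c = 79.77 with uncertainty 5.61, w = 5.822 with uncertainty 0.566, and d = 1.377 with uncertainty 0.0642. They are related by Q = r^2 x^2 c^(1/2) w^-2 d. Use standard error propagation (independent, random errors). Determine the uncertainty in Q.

1.34e+08

Products/powers → add relative errors in quadrature, weighted by exponent:
  (2·δr/r)² = (2×0.0314)² = 0.00394;  (2·δx/x)² = (2×0.0309)² = 0.00381;  (½·δc/c)² = (0.5×0.0703)² = 0.00124;  (-2·δw/w)² = (-2×0.0972)² = 0.0378;  (1·δd/d)² = (1×0.0466)² = 0.00217
δQ/Q = √(0.0490) = 0.221
Q = 6.063e+08, so δQ = 0.221 × 6.063e+08 = 1.34e+08.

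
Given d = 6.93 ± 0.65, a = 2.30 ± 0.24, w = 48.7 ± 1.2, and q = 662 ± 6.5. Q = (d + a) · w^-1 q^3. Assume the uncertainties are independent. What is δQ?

4.64e+06

Let u = d + a = 9.23. δu = √(δd² + δa²) = √(0.423 + 0.0576) = 0.693, so δu/u = 0.0751.
Q is then a monomial in u, w, q:
δQ/Q = √((δu/u)² + (-1·δw/w)² + (3·δq/q)²) = √(0.00564 + 0.000607 + 0.000868) = 0.0843
Q = 5.5e+07, so δQ = 0.0843 × 5.5e+07 = 4.64e+06.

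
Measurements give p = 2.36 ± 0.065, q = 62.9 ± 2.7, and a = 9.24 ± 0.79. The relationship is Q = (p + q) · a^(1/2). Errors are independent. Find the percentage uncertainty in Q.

Let u = p + q = 65.3. δu = √(δp² + δq²) = √(0.00423 + 7.29) = 2.70, so δu/u = 0.0414.
Q is then a monomial in u, a:
δQ/Q = √((δu/u)² + (½·δa/a)²) = √(0.00171 + 0.00183) = 0.0595

5.95%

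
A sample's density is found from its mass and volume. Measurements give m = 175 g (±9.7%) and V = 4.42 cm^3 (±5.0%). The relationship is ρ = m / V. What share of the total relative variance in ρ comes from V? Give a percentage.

(δρ/ρ)² = (1·δm/m)² + (-1·δV/V)²
  m term: (1×0.0970)² = 0.00941
  V term: (-1×0.0500)² = 0.00250
Total = 0.0119. Share from V = 0.00250/0.0119 = 0.210.

21.0%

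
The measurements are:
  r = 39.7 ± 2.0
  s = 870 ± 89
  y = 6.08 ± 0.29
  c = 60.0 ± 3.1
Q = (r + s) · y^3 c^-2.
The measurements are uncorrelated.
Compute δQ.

Let u = r + s = 910. δu = √(δr² + δs²) = √(4.00 + 7920) = 89.0, so δu/u = 0.0979.
Q is then a monomial in u, y, c:
δQ/Q = √((δu/u)² + (3·δy/y)² + (-2·δc/c)²) = √(0.00958 + 0.0205 + 0.0107) = 0.202
Q = 56.8, so δQ = 0.202 × 56.8 = 11.5.

11.5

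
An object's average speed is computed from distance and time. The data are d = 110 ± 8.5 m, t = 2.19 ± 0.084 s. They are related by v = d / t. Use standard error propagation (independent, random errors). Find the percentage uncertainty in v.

v is a product of powers, so relative uncertainties combine in quadrature:
  (1·δd/d)² = (1×0.0773)² = 0.00597;  (-1·δt/t)² = (-1×0.0384)² = 0.00147
δv/v = √(0.00744) = 0.0863

8.63%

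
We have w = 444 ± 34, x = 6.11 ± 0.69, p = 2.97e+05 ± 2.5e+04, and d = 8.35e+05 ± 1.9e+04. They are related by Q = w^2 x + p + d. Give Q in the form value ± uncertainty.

(2.34 ± 0.231) × 10^6

Let h = w^2·x = 1.2e+06. δh/h = √((2·δw/w)² + (1·δx/x)²) = √(0.0235 + 0.0128) = 0.190, so δh = 2.29e+05.
Q = h + p + d: δQ = √(δh² + δp² + δd²) = √(5.25e+10 + 6.25e+08 + 3.61e+08) = 2.31e+05
Q = 2.34e+06.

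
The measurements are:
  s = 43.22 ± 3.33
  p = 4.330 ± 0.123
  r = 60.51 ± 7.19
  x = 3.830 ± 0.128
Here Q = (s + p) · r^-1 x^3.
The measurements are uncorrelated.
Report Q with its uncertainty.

Let u = s + p = 47.55. δu = √(δs² + δp²) = √(11.1 + 0.0151) = 3.33, so δu/u = 0.0701.
Q is then a monomial in u, r, x:
δQ/Q = √((δu/u)² + (-1·δr/r)² + (3·δx/x)²) = √(0.00491 + 0.0141 + 0.0101) = 0.171
Q = 44.15, so δQ = 0.171 × 44.15 = 7.53.

44.15 ± 7.53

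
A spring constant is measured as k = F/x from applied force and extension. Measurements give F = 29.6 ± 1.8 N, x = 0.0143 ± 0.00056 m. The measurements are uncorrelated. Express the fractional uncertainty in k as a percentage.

7.23%

For a monomial k ∝ F, x^-1, fractional errors add in quadrature:
  (1·δF/F)² = (1×0.0608)² = 0.00370;  (-1·δx/x)² = (-1×0.0392)² = 0.00153
δk/k = √(0.00523) = 0.0723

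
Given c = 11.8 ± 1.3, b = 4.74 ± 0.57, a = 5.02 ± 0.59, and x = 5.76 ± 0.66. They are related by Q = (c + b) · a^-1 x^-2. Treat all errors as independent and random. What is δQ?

0.0270

Let u = c + b = 16.5. δu = √(δc² + δb²) = √(1.69 + 0.325) = 1.42, so δu/u = 0.0858.
Q is then a monomial in u, a, x:
δQ/Q = √((δu/u)² + (-1·δa/a)² + (-2·δx/x)²) = √(0.00737 + 0.0138 + 0.0525) = 0.271
Q = 0.0993, so δQ = 0.271 × 0.0993 = 0.0270.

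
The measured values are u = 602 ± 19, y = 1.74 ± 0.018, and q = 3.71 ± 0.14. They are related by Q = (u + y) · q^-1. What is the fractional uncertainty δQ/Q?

Let w = u + y = 604. δw = √(δu² + δy²) = √(361 + 0.000324) = 19.0, so δw/w = 0.0315.
Q is then a monomial in w, q:
δQ/Q = √((δw/w)² + (-1·δq/q)²) = √(0.000990 + 0.00142) = 0.0491

0.0491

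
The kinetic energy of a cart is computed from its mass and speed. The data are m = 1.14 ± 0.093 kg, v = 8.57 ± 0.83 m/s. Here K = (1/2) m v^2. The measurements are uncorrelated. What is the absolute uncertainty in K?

8.80 J

For a monomial K ∝ m, v^2, fractional errors add in quadrature:
  (1·δm/m)² = (1×0.0816)² = 0.00666;  (2·δv/v)² = (2×0.0968)² = 0.0375
δK/K = √(0.0442) = 0.210
K = 41.9 J, so δK = 0.210 × 41.9 = 8.80 J.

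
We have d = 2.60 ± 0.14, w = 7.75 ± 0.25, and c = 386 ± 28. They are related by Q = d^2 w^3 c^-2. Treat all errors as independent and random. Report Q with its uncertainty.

Each factor contributes (exponent × relative error)² to (δQ/Q)²:
  (2·δd/d)² = (2×0.0538)² = 0.0116;  (3·δw/w)² = (3×0.0323)² = 0.00937;  (-2·δc/c)² = (-2×0.0725)² = 0.0210
δQ/Q = √(0.0420) = 0.205
Q = 0.0211, so δQ = 0.205 × 0.0211 = 0.00433.

0.0211 ± 0.00433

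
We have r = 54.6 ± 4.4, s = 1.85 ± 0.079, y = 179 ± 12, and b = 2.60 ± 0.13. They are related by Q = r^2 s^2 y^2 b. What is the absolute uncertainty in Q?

1.97e+08

Products/powers → add relative errors in quadrature, weighted by exponent:
  (2·δr/r)² = (2×0.0806)² = 0.0260;  (2·δs/s)² = (2×0.0427)² = 0.00729;  (2·δy/y)² = (2×0.0670)² = 0.0180;  (1·δb/b)² = (1×0.0500)² = 0.00250
δQ/Q = √(0.0537) = 0.232
Q = 8.5e+08, so δQ = 0.232 × 8.5e+08 = 1.97e+08.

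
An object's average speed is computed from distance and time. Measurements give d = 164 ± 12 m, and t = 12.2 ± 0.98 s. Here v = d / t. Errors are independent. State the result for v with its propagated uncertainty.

Products/powers → add relative errors in quadrature, weighted by exponent:
  (1·δd/d)² = (1×0.0732)² = 0.00535;  (-1·δt/t)² = (-1×0.0803)² = 0.00645
δv/v = √(0.0118) = 0.109
v = 13.4 m/s, so δv = 0.109 × 13.4 = 1.46 m/s.

13.4 ± 1.46 m/s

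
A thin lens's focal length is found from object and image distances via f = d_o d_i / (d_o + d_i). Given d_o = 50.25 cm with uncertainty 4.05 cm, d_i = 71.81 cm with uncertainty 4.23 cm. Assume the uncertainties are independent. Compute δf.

1.57 cm

∂f/∂d_o = (d_i/(d_o+d_i))² = 0.346;  ∂f/∂d_i = (d_o/(d_o+d_i))² = 0.169
δf = √((∂f/∂d_o · δd_o)² + (∂f/∂d_i · δd_i)²) = √(1.96 + 0.514) = 1.57 cm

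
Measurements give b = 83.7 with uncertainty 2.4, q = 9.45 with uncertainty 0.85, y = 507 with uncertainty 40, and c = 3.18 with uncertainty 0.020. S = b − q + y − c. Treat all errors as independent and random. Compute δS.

40.1

For a sum/difference, combine absolute errors in quadrature:
  (δb)² = 5.76;  (δq)² = 0.722;  (δy)² = 1600;  (δc)² = 0.000400
δS = √(1610) = 40.1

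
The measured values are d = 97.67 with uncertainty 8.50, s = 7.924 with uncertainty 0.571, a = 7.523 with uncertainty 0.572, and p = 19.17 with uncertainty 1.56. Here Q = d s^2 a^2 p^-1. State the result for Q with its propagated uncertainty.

18110 ± 4360

For a monomial Q ∝ d, s^2, a^2, p^-1, fractional errors add in quadrature:
  (1·δd/d)² = (1×0.0870)² = 0.00757;  (2·δs/s)² = (2×0.0721)² = 0.0208;  (2·δa/a)² = (2×0.0760)² = 0.0231;  (-1·δp/p)² = (-1×0.0814)² = 0.00662
δQ/Q = √(0.0581) = 0.241
Q = 18110, so δQ = 0.241 × 18110 = 4360.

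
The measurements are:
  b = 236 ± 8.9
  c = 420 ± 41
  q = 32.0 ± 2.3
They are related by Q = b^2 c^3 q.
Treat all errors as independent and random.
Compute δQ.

Each factor contributes (exponent × relative error)² to (δQ/Q)²:
  (2·δb/b)² = (2×0.0377)² = 0.00569;  (3·δc/c)² = (3×0.0976)² = 0.0858;  (1·δq/q)² = (1×0.0719)² = 0.00517
δQ/Q = √(0.0966) = 0.311
Q = 1.32e+14, so δQ = 0.311 × 1.32e+14 = 4.1e+13.

4.1e+13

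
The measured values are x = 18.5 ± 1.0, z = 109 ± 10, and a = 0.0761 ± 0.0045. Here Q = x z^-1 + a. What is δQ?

Let p = x·z^-1 = 0.170. δp/p = √((1·δx/x)² + (-1·δz/z)²) = √(0.00292 + 0.00842) = 0.106, so δp = 0.0181.
Q = p + a: δQ = √(δp² + δa²) = √(0.000327 + 2.02e-05) = 0.0186

0.0186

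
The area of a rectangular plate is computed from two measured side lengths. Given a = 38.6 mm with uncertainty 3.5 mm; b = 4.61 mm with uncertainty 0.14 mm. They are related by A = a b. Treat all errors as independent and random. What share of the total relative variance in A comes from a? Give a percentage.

89.9%

(δA/A)² = (1·δa/a)² + (1·δb/b)²
  a term: (1×0.0907)² = 0.00822
  b term: (1×0.0304)² = 0.000922
Total = 0.00914. Share from a = 0.00822/0.00914 = 0.899.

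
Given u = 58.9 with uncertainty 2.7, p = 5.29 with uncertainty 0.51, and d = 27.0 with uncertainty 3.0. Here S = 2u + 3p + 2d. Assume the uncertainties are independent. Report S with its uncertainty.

S is a linear combination, so absolute uncertainties add in quadrature:
  (2·δu)² = 29.2;  (3·δp)² = 2.34;  (2·δd)² = 36.0
δS = √(67.5) = 8.22
S = 188.

188 ± 8.22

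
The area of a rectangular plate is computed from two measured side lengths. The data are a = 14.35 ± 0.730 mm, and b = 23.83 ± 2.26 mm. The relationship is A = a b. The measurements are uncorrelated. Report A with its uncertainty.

Since A is a product/quotient, work with relative uncertainties:
  (1·δa/a)² = (1×0.0509)² = 0.00259;  (1·δb/b)² = (1×0.0948)² = 0.00899
δA/A = √(0.0116) = 0.108
A = 342.0 mm^2, so δA = 0.108 × 342.0 = 36.8 mm^2.

342.0 ± 36.8 mm^2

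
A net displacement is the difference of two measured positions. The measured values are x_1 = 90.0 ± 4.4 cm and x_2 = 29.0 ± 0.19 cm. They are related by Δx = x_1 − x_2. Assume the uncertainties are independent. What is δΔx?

4.40 cm

Absolute uncertainties add in quadrature for a linear combination:
  (δx_1)² = 19.4;  (δx_2)² = 0.0361
δΔx = √(19.4) = 4.40 cm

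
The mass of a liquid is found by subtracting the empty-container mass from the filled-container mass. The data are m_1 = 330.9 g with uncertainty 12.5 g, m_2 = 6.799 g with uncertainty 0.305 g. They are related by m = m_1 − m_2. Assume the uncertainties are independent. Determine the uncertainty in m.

12.5 g

Sums and differences: (δm)² = Σ (cᵢ δxᵢ)².
  (δm_1)² = 156;  (δm_2)² = 0.0930
δm = √(156) = 12.5 g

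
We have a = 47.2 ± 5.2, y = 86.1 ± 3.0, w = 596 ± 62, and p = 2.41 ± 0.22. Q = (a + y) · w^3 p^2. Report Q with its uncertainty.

(1.64 ± 0.597) × 10^11

Let u = a + y = 133. δu = √(δa² + δy²) = √(27.0 + 9.00) = 6.00, so δu/u = 0.0450.
Q is then a monomial in u, w, p:
δQ/Q = √((δu/u)² + (3·δw/w)² + (2·δp/p)²) = √(0.00203 + 0.0974 + 0.0333) = 0.364
Q = 1.64e+11, so δQ = 0.364 × 1.64e+11 = 5.97e+10.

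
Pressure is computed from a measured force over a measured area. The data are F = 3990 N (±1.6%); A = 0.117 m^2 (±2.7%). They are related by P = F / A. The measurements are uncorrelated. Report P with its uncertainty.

34100 ± 1070 Pa

Relative error in a monomial: (δP/P)² = Σ (nᵢ · δxᵢ/xᵢ)².
  (1·δF/F)² = (1×0.0160)² = 0.000256;  (-1·δA/A)² = (-1×0.0270)² = 0.000729
δP/P = √(0.000985) = 0.0314
P = 34100 Pa, so δP = 0.0314 × 34100 = 1070 Pa.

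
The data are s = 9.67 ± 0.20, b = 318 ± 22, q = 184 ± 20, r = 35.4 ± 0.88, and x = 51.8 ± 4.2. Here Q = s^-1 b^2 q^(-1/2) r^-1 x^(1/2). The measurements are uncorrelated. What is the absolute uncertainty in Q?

Since Q is a product/quotient, work with relative uncertainties:
  (-1·δs/s)² = (-1×0.0207)² = 0.000428;  (2·δb/b)² = (2×0.0692)² = 0.0191;  (−½·δq/q)² = (-0.5×0.109)² = 0.00295;  (-1·δr/r)² = (-1×0.0249)² = 0.000618;  (½·δx/x)² = (0.5×0.0811)² = 0.00164
δQ/Q = √(0.0248) = 0.157
Q = 157, so δQ = 0.157 × 157 = 24.7.

24.7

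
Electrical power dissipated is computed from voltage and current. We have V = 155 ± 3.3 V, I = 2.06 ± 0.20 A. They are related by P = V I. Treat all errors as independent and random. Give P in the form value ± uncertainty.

319 ± 31.7 W

For a monomial P ∝ V, I, fractional errors add in quadrature:
  (1·δV/V)² = (1×0.0213)² = 0.000453;  (1·δI/I)² = (1×0.0971)² = 0.00943
δP/P = √(0.00988) = 0.0994
P = 319 W, so δP = 0.0994 × 319 = 31.7 W.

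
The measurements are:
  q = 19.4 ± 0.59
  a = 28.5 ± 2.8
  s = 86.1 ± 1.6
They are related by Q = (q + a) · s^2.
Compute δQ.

Let u = q + a = 47.9. δu = √(δq² + δa²) = √(0.348 + 7.84) = 2.86, so δu/u = 0.0597.
Q is then a monomial in u, s:
δQ/Q = √((δu/u)² + (2·δs/s)²) = √(0.00357 + 0.00138) = 0.0704
Q = 3.55e+05, so δQ = 0.0704 × 3.55e+05 = 25000.

25000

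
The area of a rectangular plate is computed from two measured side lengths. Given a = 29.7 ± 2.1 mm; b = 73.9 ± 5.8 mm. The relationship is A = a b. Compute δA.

232 mm^2

For a monomial A ∝ a, b, fractional errors add in quadrature:
  (1·δa/a)² = (1×0.0707)² = 0.00500;  (1·δb/b)² = (1×0.0785)² = 0.00616
δA/A = √(0.0112) = 0.106
A = 2190 mm^2, so δA = 0.106 × 2190 = 232 mm^2.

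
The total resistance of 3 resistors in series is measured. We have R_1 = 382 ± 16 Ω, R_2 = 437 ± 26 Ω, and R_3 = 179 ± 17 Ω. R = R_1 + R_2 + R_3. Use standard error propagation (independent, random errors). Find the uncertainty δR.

Absolute uncertainties add in quadrature for a linear combination:
  (δR_1)² = 256;  (δR_2)² = 676;  (δR_3)² = 289
δR = √(1220) = 34.9 Ω

34.9 Ω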